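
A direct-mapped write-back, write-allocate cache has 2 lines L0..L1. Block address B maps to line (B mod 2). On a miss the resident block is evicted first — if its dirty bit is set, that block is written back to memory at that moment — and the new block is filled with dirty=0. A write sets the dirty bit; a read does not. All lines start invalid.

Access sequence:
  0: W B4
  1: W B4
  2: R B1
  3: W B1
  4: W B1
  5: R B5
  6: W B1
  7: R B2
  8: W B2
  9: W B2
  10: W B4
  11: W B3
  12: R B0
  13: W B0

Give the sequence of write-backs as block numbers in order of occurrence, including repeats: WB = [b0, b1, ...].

0: W B4 -> L0 miss  d=D]
1: W B4 -> L0 hit  d=D]
2: R B1 -> L1 miss  d=-]
3: W B1 -> L1 hit  d=D]
4: W B1 -> L1 hit  d=D]
5: R B5 -> L1 miss wb->B1  d=-]
6: W B1 -> L1 miss  d=D]
7: R B2 -> L0 miss wb->B4  d=-]
8: W B2 -> L0 hit  d=D]
9: W B2 -> L0 hit  d=D]
10: W B4 -> L0 miss wb->B2  d=D]
11: W B3 -> L1 miss wb->B1  d=D]
12: R B0 -> L0 miss wb->B4  d=-]
13: W B0 -> L0 hit  d=D]

WB = [1, 4, 2, 1, 4]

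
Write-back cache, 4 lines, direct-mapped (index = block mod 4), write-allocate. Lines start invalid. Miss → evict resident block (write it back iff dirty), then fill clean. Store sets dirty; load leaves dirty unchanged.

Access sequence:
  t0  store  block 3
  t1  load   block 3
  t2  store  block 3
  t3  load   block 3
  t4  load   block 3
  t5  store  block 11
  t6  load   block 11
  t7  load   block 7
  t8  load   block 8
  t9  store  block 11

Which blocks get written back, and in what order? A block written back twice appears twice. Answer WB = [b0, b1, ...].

0: W B3 -> L3 miss  d=D]
1: R B3 -> L3 hit  d=D]
2: W B3 -> L3 hit  d=D]
3: R B3 -> L3 hit  d=D]
4: R B3 -> L3 hit  d=D]
5: W B11 -> L3 miss wb->B3  d=D]
6: R B11 -> L3 hit  d=D]
7: R B7 -> L3 miss wb->B11  d=-]
8: R B8 -> L0 miss  d=-]
9: W B11 -> L3 miss  d=D]

WB = [3, 11]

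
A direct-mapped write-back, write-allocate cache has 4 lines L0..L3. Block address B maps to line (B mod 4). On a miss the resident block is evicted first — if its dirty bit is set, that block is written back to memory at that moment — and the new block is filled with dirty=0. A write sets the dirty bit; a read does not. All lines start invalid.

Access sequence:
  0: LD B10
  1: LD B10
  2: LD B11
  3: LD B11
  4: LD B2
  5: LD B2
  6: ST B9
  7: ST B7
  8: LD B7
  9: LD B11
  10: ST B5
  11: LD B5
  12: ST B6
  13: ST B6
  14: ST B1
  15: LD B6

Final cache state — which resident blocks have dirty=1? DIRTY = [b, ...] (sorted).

DIRTY = [1, 6]

  0 | R B10 → L2 miss [-]
  1 | R B10 → L2 hit [-]
  2 | R B11 → L3 miss [-]
  3 | R B11 → L3 hit [-]
  4 | R B2 → L2 miss [-]
  5 | R B2 → L2 hit [-]
  6 | W B9 → L1 miss [D]
  7 | W B7 → L3 miss [D]
  8 | R B7 → L3 hit [D]
  9 | R B11 → L3 miss wb→B7 [-]
  10 | W B5 → L1 miss wb→B9 [D]
  11 | R B5 → L1 hit [D]
  12 | W B6 → L2 miss [D]
  13 | W B6 → L2 hit [D]
  14 | W B1 → L1 miss wb→B5 [D]
  15 | R B6 → L2 hit [D]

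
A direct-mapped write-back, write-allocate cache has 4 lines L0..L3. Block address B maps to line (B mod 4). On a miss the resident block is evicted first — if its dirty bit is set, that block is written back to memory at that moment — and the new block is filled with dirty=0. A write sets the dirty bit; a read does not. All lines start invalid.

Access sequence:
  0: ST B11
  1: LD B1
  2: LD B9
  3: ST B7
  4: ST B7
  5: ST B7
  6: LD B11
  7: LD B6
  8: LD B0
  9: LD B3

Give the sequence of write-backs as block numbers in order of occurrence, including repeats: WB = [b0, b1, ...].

WB = [11, 7]

0: W B11 → L3 miss [D]
1: R B1 → L1 miss [-]
2: R B9 → L1 miss [-]
3: W B7 → L3 miss wb→B11 [D]
4: W B7 → L3 hit [D]
5: W B7 → L3 hit [D]
6: R B11 → L3 miss wb→B7 [-]
7: R B6 → L2 miss [-]
8: R B0 → L0 miss [-]
9: R B3 → L3 miss [-]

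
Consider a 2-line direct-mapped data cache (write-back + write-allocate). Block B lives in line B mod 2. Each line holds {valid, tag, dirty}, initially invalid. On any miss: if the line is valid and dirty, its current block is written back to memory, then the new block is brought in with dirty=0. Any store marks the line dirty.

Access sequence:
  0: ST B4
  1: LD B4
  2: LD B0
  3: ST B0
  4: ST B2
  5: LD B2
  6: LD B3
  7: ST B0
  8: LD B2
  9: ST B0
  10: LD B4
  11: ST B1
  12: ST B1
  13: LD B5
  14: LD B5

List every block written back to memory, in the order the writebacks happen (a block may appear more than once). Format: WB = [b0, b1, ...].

WB = [4, 0, 2, 0, 0, 1]

0: W B4 → L0 miss [D]
1: R B4 → L0 hit [D]
2: R B0 → L0 miss wb→B4 [-]
3: W B0 → L0 hit [D]
4: W B2 → L0 miss wb→B0 [D]
5: R B2 → L0 hit [D]
6: R B3 → L1 miss [-]
7: W B0 → L0 miss wb→B2 [D]
8: R B2 → L0 miss wb→B0 [-]
9: W B0 → L0 miss [D]
10: R B4 → L0 miss wb→B0 [-]
11: W B1 → L1 miss [D]
12: W B1 → L1 hit [D]
13: R B5 → L1 miss wb→B1 [-]
14: R B5 → L1 hit [-]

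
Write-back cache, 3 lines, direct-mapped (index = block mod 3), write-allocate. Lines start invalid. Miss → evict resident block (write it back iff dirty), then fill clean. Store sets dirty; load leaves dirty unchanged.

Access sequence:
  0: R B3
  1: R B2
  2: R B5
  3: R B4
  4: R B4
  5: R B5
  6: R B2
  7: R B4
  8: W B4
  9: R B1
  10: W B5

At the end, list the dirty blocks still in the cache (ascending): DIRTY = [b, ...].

0: R B3 → L0 miss [-]
1: R B2 → L2 miss [-]
2: R B5 → L2 miss [-]
3: R B4 → L1 miss [-]
4: R B4 → L1 hit [-]
5: R B5 → L2 hit [-]
6: R B2 → L2 miss [-]
7: R B4 → L1 hit [-]
8: W B4 → L1 hit [D]
9: R B1 → L1 miss wb→B4 [-]
10: W B5 → L2 miss [D]

DIRTY = [5]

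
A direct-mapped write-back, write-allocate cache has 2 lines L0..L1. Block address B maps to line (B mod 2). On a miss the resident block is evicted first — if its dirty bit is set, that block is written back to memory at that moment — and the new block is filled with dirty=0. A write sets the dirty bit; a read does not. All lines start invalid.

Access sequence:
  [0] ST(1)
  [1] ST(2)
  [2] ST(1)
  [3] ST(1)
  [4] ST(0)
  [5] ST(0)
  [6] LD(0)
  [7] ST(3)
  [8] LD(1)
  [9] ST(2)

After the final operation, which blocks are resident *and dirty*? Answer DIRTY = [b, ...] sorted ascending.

DIRTY = [2]

  0 | W B1 → L1 miss [D]
  1 | W B2 → L0 miss [D]
  2 | W B1 → L1 hit [D]
  3 | W B1 → L1 hit [D]
  4 | W B0 → L0 miss wb→B2 [D]
  5 | W B0 → L0 hit [D]
  6 | R B0 → L0 hit [D]
  7 | W B3 → L1 miss wb→B1 [D]
  8 | R B1 → L1 miss wb→B3 [-]
  9 | W B2 → L0 miss wb→B0 [D]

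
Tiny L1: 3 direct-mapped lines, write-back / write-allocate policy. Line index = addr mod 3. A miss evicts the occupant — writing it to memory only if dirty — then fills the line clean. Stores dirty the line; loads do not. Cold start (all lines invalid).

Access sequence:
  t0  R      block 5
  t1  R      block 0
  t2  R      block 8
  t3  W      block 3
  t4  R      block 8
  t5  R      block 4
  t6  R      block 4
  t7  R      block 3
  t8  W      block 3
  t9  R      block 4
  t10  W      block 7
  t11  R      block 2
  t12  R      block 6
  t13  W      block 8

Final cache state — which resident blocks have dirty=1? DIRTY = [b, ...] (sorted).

DIRTY = [7, 8]

0: R B5 → L2 miss [-]
1: R B0 → L0 miss [-]
2: R B8 → L2 miss [-]
3: W B3 → L0 miss [D]
4: R B8 → L2 hit [-]
5: R B4 → L1 miss [-]
6: R B4 → L1 hit [-]
7: R B3 → L0 hit [D]
8: W B3 → L0 hit [D]
9: R B4 → L1 hit [-]
10: W B7 → L1 miss [D]
11: R B2 → L2 miss [-]
12: R B6 → L0 miss wb→B3 [-]
13: W B8 → L2 miss [D]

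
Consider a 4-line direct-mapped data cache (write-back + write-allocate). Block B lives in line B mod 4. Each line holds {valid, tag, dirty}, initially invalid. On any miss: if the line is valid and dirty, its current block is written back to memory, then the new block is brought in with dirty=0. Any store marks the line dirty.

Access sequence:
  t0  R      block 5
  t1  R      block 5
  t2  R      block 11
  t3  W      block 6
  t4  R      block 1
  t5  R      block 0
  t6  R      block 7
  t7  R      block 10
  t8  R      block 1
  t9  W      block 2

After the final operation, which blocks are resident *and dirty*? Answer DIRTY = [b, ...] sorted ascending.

DIRTY = [2]

  0 | R B5 → L1 miss [-]
  1 | R B5 → L1 hit [-]
  2 | R B11 → L3 miss [-]
  3 | W B6 → L2 miss [D]
  4 | R B1 → L1 miss [-]
  5 | R B0 → L0 miss [-]
  6 | R B7 → L3 miss [-]
  7 | R B10 → L2 miss wb→B6 [-]
  8 | R B1 → L1 hit [-]
  9 | W B2 → L2 miss [D]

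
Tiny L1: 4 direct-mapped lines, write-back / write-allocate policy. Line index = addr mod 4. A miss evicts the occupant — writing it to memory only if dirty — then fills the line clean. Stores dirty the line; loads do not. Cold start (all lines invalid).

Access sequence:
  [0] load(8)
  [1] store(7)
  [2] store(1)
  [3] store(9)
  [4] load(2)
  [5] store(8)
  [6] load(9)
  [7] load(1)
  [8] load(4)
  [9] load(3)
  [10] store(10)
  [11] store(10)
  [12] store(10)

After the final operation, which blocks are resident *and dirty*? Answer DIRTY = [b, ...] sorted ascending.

  0 | R B8 → L0 miss [-]
  1 | W B7 → L3 miss [D]
  2 | W B1 → L1 miss [D]
  3 | W B9 → L1 miss wb→B1 [D]
  4 | R B2 → L2 miss [-]
  5 | W B8 → L0 hit [D]
  6 | R B9 → L1 hit [D]
  7 | R B1 → L1 miss wb→B9 [-]
  8 | R B4 → L0 miss wb→B8 [-]
  9 | R B3 → L3 miss wb→B7 [-]
  10 | W B10 → L2 miss [D]
  11 | W B10 → L2 hit [D]
  12 | W B10 → L2 hit [D]

DIRTY = [10]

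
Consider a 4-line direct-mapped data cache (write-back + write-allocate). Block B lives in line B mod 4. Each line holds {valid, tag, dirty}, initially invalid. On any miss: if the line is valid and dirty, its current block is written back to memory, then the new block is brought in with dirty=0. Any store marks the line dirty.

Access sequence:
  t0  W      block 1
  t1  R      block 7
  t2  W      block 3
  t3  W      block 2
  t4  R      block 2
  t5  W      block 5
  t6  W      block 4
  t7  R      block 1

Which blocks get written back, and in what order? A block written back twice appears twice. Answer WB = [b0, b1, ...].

WB = [1, 5]

0: W B1 -> L1 miss  d=D]
1: R B7 -> L3 miss  d=-]
2: W B3 -> L3 miss  d=D]
3: W B2 -> L2 miss  d=D]
4: R B2 -> L2 hit  d=D]
5: W B5 -> L1 miss wb->B1  d=D]
6: W B4 -> L0 miss  d=D]
7: R B1 -> L1 miss wb->B5  d=-]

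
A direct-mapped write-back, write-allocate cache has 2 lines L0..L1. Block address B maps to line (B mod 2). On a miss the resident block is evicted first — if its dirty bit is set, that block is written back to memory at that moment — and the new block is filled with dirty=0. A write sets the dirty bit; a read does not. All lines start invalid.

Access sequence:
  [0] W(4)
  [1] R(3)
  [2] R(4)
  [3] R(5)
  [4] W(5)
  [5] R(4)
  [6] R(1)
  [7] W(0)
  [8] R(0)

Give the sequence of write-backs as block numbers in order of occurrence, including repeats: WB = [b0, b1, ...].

WB = [5, 4]

0: W B4 → L0 miss [D]
1: R B3 → L1 miss [-]
2: R B4 → L0 hit [D]
3: R B5 → L1 miss [-]
4: W B5 → L1 hit [D]
5: R B4 → L0 hit [D]
6: R B1 → L1 miss wb→B5 [-]
7: W B0 → L0 miss wb→B4 [D]
8: R B0 → L0 hit [D]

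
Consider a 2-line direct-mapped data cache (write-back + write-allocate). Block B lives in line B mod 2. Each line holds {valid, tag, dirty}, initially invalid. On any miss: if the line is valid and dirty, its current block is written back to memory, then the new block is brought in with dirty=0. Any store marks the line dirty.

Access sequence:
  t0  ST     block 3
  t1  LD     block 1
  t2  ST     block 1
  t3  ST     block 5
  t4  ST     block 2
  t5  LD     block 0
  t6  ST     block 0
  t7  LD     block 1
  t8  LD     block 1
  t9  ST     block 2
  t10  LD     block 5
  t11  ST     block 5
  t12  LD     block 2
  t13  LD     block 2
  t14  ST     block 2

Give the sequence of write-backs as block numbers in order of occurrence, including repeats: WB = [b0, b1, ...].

WB = [3, 1, 2, 5, 0]

0: W B3 → L1 miss [D]
1: R B1 → L1 miss wb→B3 [-]
2: W B1 → L1 hit [D]
3: W B5 → L1 miss wb→B1 [D]
4: W B2 → L0 miss [D]
5: R B0 → L0 miss wb→B2 [-]
6: W B0 → L0 hit [D]
7: R B1 → L1 miss wb→B5 [-]
8: R B1 → L1 hit [-]
9: W B2 → L0 miss wb→B0 [D]
10: R B5 → L1 miss [-]
11: W B5 → L1 hit [D]
12: R B2 → L0 hit [D]
13: R B2 → L0 hit [D]
14: W B2 → L0 hit [D]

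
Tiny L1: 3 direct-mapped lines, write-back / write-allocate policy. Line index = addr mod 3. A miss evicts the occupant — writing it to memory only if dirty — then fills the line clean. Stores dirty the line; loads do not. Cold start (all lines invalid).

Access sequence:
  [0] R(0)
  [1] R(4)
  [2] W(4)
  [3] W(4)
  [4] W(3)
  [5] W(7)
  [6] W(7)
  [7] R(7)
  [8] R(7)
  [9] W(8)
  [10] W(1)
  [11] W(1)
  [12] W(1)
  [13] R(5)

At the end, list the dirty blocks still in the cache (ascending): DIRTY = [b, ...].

DIRTY = [1, 3]

0: R B0 → L0 miss [-]
1: R B4 → L1 miss [-]
2: W B4 → L1 hit [D]
3: W B4 → L1 hit [D]
4: W B3 → L0 miss [D]
5: W B7 → L1 miss wb→B4 [D]
6: W B7 → L1 hit [D]
7: R B7 → L1 hit [D]
8: R B7 → L1 hit [D]
9: W B8 → L2 miss [D]
10: W B1 → L1 miss wb→B7 [D]
11: W B1 → L1 hit [D]
12: W B1 → L1 hit [D]
13: R B5 → L2 miss wb→B8 [-]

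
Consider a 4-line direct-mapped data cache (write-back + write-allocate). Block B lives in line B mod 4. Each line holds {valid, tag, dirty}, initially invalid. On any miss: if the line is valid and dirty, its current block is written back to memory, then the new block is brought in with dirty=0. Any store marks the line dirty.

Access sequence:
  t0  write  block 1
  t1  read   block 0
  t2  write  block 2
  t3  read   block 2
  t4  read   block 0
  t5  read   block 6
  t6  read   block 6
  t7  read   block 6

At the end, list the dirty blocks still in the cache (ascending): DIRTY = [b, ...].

  0 | W B1 → L1 miss [D]
  1 | R B0 → L0 miss [-]
  2 | W B2 → L2 miss [D]
  3 | R B2 → L2 hit [D]
  4 | R B0 → L0 hit [-]
  5 | R B6 → L2 miss wb→B2 [-]
  6 | R B6 → L2 hit [-]
  7 | R B6 → L2 hit [-]

DIRTY = [1]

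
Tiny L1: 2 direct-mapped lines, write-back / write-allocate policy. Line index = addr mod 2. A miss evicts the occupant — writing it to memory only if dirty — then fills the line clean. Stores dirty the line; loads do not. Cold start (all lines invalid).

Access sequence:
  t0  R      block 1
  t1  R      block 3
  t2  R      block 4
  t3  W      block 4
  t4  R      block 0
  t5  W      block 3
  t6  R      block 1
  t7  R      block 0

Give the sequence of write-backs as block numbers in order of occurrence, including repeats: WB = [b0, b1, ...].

WB = [4, 3]

0: R B1 → L1 miss [-]
1: R B3 → L1 miss [-]
2: R B4 → L0 miss [-]
3: W B4 → L0 hit [D]
4: R B0 → L0 miss wb→B4 [-]
5: W B3 → L1 hit [D]
6: R B1 → L1 miss wb→B3 [-]
7: R B0 → L0 hit [-]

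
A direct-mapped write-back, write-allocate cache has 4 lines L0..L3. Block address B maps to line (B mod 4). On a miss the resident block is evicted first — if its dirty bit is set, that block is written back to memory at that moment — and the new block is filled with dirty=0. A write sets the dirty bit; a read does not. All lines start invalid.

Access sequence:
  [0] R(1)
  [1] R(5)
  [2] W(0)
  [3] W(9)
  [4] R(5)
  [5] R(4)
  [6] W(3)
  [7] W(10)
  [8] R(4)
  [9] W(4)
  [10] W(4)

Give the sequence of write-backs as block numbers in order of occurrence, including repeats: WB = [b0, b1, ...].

  0 | R B1 → L1 miss [-]
  1 | R B5 → L1 miss [-]
  2 | W B0 → L0 miss [D]
  3 | W B9 → L1 miss [D]
  4 | R B5 → L1 miss wb→B9 [-]
  5 | R B4 → L0 miss wb→B0 [-]
  6 | W B3 → L3 miss [D]
  7 | W B10 → L2 miss [D]
  8 | R B4 → L0 hit [-]
  9 | W B4 → L0 hit [D]
  10 | W B4 → L0 hit [D]

WB = [9, 0]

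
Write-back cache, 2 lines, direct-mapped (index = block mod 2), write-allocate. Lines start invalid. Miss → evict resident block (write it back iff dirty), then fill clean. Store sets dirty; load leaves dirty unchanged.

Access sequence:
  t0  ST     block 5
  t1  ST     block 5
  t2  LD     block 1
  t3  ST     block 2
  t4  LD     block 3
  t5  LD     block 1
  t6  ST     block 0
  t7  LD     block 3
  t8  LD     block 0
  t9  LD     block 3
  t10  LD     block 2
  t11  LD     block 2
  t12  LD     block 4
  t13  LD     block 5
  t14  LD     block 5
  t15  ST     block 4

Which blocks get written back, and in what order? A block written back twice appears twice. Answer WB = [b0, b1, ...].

0: W B5 → L1 miss [D]
1: W B5 → L1 hit [D]
2: R B1 → L1 miss wb→B5 [-]
3: W B2 → L0 miss [D]
4: R B3 → L1 miss [-]
5: R B1 → L1 miss [-]
6: W B0 → L0 miss wb→B2 [D]
7: R B3 → L1 miss [-]
8: R B0 → L0 hit [D]
9: R B3 → L1 hit [-]
10: R B2 → L0 miss wb→B0 [-]
11: R B2 → L0 hit [-]
12: R B4 → L0 miss [-]
13: R B5 → L1 miss [-]
14: R B5 → L1 hit [-]
15: W B4 → L0 hit [D]

WB = [5, 2, 0]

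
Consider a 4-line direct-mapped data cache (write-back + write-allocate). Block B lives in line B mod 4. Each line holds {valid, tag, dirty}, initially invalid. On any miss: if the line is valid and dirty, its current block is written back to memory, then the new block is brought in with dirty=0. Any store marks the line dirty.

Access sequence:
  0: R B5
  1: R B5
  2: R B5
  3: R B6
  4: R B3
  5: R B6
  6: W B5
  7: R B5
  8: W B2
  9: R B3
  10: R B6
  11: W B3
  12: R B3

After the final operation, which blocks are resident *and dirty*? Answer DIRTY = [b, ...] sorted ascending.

DIRTY = [3, 5]

0: R B5 -> L1 miss  d=-]
1: R B5 -> L1 hit  d=-]
2: R B5 -> L1 hit  d=-]
3: R B6 -> L2 miss  d=-]
4: R B3 -> L3 miss  d=-]
5: R B6 -> L2 hit  d=-]
6: W B5 -> L1 hit  d=D]
7: R B5 -> L1 hit  d=D]
8: W B2 -> L2 miss  d=D]
9: R B3 -> L3 hit  d=-]
10: R B6 -> L2 miss wb->B2  d=-]
11: W B3 -> L3 hit  d=D]
12: R B3 -> L3 hit  d=D]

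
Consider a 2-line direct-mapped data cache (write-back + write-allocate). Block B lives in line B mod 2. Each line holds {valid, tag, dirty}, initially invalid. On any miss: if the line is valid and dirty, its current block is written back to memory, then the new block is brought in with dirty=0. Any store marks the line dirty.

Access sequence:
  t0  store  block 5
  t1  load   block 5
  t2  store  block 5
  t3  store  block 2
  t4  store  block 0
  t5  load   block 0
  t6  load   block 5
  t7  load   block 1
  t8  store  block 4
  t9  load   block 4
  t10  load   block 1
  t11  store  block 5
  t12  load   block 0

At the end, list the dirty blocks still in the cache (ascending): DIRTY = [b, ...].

DIRTY = [5]

0: W B5 -> L1 miss  d=D]
1: R B5 -> L1 hit  d=D]
2: W B5 -> L1 hit  d=D]
3: W B2 -> L0 miss  d=D]
4: W B0 -> L0 miss wb->B2  d=D]
5: R B0 -> L0 hit  d=D]
6: R B5 -> L1 hit  d=D]
7: R B1 -> L1 miss wb->B5  d=-]
8: W B4 -> L0 miss wb->B0  d=D]
9: R B4 -> L0 hit  d=D]
10: R B1 -> L1 hit  d=-]
11: W B5 -> L1 miss  d=D]
12: R B0 -> L0 miss wb->B4  d=-]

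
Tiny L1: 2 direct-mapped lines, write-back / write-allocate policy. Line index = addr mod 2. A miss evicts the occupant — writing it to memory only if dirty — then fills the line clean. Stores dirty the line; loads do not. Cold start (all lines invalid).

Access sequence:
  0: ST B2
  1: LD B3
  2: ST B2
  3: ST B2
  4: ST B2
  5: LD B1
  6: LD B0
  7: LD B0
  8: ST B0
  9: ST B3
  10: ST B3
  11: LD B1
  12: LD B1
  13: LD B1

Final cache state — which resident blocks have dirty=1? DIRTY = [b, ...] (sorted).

0: W B2 -> L0 miss  d=D]
1: R B3 -> L1 miss  d=-]
2: W B2 -> L0 hit  d=D]
3: W B2 -> L0 hit  d=D]
4: W B2 -> L0 hit  d=D]
5: R B1 -> L1 miss  d=-]
6: R B0 -> L0 miss wb->B2  d=-]
7: R B0 -> L0 hit  d=-]
8: W B0 -> L0 hit  d=D]
9: W B3 -> L1 miss  d=D]
10: W B3 -> L1 hit  d=D]
11: R B1 -> L1 miss wb->B3  d=-]
12: R B1 -> L1 hit  d=-]
13: R B1 -> L1 hit  d=-]

DIRTY = [0]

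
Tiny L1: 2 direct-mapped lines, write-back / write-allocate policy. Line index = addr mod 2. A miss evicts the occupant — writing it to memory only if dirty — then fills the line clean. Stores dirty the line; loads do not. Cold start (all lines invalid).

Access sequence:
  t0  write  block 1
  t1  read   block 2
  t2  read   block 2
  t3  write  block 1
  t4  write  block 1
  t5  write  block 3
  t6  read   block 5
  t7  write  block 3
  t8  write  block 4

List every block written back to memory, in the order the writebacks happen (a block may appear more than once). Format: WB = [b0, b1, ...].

0: W B1 → L1 miss [D]
1: R B2 → L0 miss [-]
2: R B2 → L0 hit [-]
3: W B1 → L1 hit [D]
4: W B1 → L1 hit [D]
5: W B3 → L1 miss wb→B1 [D]
6: R B5 → L1 miss wb→B3 [-]
7: W B3 → L1 miss [D]
8: W B4 → L0 miss [D]

WB = [1, 3]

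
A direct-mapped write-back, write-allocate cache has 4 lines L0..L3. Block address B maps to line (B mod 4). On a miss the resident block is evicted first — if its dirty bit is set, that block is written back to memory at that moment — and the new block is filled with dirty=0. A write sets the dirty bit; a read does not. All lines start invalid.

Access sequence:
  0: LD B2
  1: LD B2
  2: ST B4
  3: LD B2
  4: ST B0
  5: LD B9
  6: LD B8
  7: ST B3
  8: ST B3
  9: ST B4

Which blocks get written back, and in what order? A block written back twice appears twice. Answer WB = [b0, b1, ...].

WB = [4, 0]

  0 | R B2 → L2 miss [-]
  1 | R B2 → L2 hit [-]
  2 | W B4 → L0 miss [D]
  3 | R B2 → L2 hit [-]
  4 | W B0 → L0 miss wb→B4 [D]
  5 | R B9 → L1 miss [-]
  6 | R B8 → L0 miss wb→B0 [-]
  7 | W B3 → L3 miss [D]
  8 | W B3 → L3 hit [D]
  9 | W B4 → L0 miss [D]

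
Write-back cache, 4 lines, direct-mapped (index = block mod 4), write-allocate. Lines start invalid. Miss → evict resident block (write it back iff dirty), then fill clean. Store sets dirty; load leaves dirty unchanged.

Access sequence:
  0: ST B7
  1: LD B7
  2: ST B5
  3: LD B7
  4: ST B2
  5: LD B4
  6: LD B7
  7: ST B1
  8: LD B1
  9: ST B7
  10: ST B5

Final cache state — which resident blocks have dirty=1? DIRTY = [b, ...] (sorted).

DIRTY = [2, 5, 7]

  0 | W B7 → L3 miss [D]
  1 | R B7 → L3 hit [D]
  2 | W B5 → L1 miss [D]
  3 | R B7 → L3 hit [D]
  4 | W B2 → L2 miss [D]
  5 | R B4 → L0 miss [-]
  6 | R B7 → L3 hit [D]
  7 | W B1 → L1 miss wb→B5 [D]
  8 | R B1 → L1 hit [D]
  9 | W B7 → L3 hit [D]
  10 | W B5 → L1 miss wb→B1 [D]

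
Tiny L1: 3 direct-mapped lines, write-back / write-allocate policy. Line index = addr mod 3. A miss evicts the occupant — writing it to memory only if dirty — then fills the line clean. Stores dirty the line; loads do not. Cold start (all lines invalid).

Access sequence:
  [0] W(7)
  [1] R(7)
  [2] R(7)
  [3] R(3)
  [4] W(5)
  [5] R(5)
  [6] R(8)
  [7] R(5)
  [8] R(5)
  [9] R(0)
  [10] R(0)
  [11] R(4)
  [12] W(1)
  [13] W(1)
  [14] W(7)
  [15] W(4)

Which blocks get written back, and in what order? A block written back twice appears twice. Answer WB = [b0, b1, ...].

0: W B7 → L1 miss [D]
1: R B7 → L1 hit [D]
2: R B7 → L1 hit [D]
3: R B3 → L0 miss [-]
4: W B5 → L2 miss [D]
5: R B5 → L2 hit [D]
6: R B8 → L2 miss wb→B5 [-]
7: R B5 → L2 miss [-]
8: R B5 → L2 hit [-]
9: R B0 → L0 miss [-]
10: R B0 → L0 hit [-]
11: R B4 → L1 miss wb→B7 [-]
12: W B1 → L1 miss [D]
13: W B1 → L1 hit [D]
14: W B7 → L1 miss wb→B1 [D]
15: W B4 → L1 miss wb→B7 [D]

WB = [5, 7, 1, 7]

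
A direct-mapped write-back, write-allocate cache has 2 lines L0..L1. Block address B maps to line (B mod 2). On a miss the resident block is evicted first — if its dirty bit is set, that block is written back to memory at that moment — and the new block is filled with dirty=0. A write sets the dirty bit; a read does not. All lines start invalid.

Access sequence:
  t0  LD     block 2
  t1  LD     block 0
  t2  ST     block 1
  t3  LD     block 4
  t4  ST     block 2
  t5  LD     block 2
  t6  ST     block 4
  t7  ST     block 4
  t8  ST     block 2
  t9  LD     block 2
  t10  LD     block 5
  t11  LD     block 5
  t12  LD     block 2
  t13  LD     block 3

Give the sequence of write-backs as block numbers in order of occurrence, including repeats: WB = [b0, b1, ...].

0: R B2 → L0 miss [-]
1: R B0 → L0 miss [-]
2: W B1 → L1 miss [D]
3: R B4 → L0 miss [-]
4: W B2 → L0 miss [D]
5: R B2 → L0 hit [D]
6: W B4 → L0 miss wb→B2 [D]
7: W B4 → L0 hit [D]
8: W B2 → L0 miss wb→B4 [D]
9: R B2 → L0 hit [D]
10: R B5 → L1 miss wb→B1 [-]
11: R B5 → L1 hit [-]
12: R B2 → L0 hit [D]
13: R B3 → L1 miss [-]

WB = [2, 4, 1]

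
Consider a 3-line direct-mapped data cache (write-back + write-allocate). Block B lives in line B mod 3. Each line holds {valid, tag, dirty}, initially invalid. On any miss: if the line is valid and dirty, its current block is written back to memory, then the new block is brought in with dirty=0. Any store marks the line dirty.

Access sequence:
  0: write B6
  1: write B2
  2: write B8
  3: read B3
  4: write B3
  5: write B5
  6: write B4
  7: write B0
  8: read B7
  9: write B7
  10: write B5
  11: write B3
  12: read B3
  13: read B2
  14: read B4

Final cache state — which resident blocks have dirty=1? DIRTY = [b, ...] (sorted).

  0 | W B6 → L0 miss [D]
  1 | W B2 → L2 miss [D]
  2 | W B8 → L2 miss wb→B2 [D]
  3 | R B3 → L0 miss wb→B6 [-]
  4 | W B3 → L0 hit [D]
  5 | W B5 → L2 miss wb→B8 [D]
  6 | W B4 → L1 miss [D]
  7 | W B0 → L0 miss wb→B3 [D]
  8 | R B7 → L1 miss wb→B4 [-]
  9 | W B7 → L1 hit [D]
  10 | W B5 → L2 hit [D]
  11 | W B3 → L0 miss wb→B0 [D]
  12 | R B3 → L0 hit [D]
  13 | R B2 → L2 miss wb→B5 [-]
  14 | R B4 → L1 miss wb→B7 [-]

DIRTY = [3]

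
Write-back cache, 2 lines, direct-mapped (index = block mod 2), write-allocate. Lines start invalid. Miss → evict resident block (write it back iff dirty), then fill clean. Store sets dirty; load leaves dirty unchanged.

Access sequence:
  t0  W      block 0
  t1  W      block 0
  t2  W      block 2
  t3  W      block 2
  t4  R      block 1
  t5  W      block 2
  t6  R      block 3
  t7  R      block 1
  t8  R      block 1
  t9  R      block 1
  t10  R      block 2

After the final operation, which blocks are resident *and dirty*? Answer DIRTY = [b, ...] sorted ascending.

0: W B0 -> L0 miss  d=D]
1: W B0 -> L0 hit  d=D]
2: W B2 -> L0 miss wb->B0  d=D]
3: W B2 -> L0 hit  d=D]
4: R B1 -> L1 miss  d=-]
5: W B2 -> L0 hit  d=D]
6: R B3 -> L1 miss  d=-]
7: R B1 -> L1 miss  d=-]
8: R B1 -> L1 hit  d=-]
9: R B1 -> L1 hit  d=-]
10: R B2 -> L0 hit  d=D]

DIRTY = [2]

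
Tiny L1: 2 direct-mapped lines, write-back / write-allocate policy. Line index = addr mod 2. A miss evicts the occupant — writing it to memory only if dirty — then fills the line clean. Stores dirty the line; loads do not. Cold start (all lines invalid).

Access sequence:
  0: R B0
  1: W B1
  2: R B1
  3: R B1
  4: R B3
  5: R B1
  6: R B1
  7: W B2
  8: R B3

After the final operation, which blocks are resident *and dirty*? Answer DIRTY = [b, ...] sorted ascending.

  0 | R B0 → L0 miss [-]
  1 | W B1 → L1 miss [D]
  2 | R B1 → L1 hit [D]
  3 | R B1 → L1 hit [D]
  4 | R B3 → L1 miss wb→B1 [-]
  5 | R B1 → L1 miss [-]
  6 | R B1 → L1 hit [-]
  7 | W B2 → L0 miss [D]
  8 | R B3 → L1 miss [-]

DIRTY = [2]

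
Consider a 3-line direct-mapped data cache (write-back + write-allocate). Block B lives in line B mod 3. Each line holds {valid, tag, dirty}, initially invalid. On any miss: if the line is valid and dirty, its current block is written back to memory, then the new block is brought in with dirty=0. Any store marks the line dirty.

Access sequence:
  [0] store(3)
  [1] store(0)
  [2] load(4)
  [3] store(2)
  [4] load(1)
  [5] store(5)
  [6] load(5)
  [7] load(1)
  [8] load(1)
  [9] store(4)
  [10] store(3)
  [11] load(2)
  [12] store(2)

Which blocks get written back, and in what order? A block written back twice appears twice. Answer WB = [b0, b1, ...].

  0 | W B3 → L0 miss [D]
  1 | W B0 → L0 miss wb→B3 [D]
  2 | R B4 → L1 miss [-]
  3 | W B2 → L2 miss [D]
  4 | R B1 → L1 miss [-]
  5 | W B5 → L2 miss wb→B2 [D]
  6 | R B5 → L2 hit [D]
  7 | R B1 → L1 hit [-]
  8 | R B1 → L1 hit [-]
  9 | W B4 → L1 miss [D]
  10 | W B3 → L0 miss wb→B0 [D]
  11 | R B2 → L2 miss wb→B5 [-]
  12 | W B2 → L2 hit [D]

WB = [3, 2, 0, 5]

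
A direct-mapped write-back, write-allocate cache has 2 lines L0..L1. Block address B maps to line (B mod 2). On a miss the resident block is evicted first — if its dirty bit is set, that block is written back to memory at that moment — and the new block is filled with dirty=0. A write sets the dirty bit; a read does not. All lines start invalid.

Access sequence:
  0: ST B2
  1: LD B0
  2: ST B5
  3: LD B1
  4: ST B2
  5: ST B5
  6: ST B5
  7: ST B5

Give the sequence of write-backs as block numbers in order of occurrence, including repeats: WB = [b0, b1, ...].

WB = [2, 5]

0: W B2 → L0 miss [D]
1: R B0 → L0 miss wb→B2 [-]
2: W B5 → L1 miss [D]
3: R B1 → L1 miss wb→B5 [-]
4: W B2 → L0 miss [D]
5: W B5 → L1 miss [D]
6: W B5 → L1 hit [D]
7: W B5 → L1 hit [D]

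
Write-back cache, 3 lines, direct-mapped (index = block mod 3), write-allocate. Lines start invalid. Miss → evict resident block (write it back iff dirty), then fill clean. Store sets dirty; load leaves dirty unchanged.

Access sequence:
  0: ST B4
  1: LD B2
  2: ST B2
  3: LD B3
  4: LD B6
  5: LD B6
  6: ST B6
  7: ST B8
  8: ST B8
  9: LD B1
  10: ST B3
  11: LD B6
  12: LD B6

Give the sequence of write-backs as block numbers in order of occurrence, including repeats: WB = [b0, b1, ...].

WB = [2, 4, 6, 3]

  0 | W B4 → L1 miss [D]
  1 | R B2 → L2 miss [-]
  2 | W B2 → L2 hit [D]
  3 | R B3 → L0 miss [-]
  4 | R B6 → L0 miss [-]
  5 | R B6 → L0 hit [-]
  6 | W B6 → L0 hit [D]
  7 | W B8 → L2 miss wb→B2 [D]
  8 | W B8 → L2 hit [D]
  9 | R B1 → L1 miss wb→B4 [-]
  10 | W B3 → L0 miss wb→B6 [D]
  11 | R B6 → L0 miss wb→B3 [-]
  12 | R B6 → L0 hit [-]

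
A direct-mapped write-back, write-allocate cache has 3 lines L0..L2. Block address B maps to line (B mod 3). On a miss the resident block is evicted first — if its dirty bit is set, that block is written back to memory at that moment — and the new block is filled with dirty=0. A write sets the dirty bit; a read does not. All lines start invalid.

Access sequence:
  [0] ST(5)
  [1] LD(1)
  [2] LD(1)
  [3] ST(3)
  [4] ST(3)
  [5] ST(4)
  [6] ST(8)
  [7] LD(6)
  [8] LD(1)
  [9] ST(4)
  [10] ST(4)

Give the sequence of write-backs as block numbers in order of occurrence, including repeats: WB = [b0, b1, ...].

WB = [5, 3, 4]

0: W B5 → L2 miss [D]
1: R B1 → L1 miss [-]
2: R B1 → L1 hit [-]
3: W B3 → L0 miss [D]
4: W B3 → L0 hit [D]
5: W B4 → L1 miss [D]
6: W B8 → L2 miss wb→B5 [D]
7: R B6 → L0 miss wb→B3 [-]
8: R B1 → L1 miss wb→B4 [-]
9: W B4 → L1 miss [D]
10: W B4 → L1 hit [D]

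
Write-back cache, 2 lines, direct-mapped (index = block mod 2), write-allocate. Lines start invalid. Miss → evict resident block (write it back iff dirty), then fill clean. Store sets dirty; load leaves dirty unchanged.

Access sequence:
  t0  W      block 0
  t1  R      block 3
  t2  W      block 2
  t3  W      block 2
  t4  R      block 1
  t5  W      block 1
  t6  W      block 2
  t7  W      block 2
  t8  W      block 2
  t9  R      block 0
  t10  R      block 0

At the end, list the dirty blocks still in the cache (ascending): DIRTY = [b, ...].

0: W B0 → L0 miss [D]
1: R B3 → L1 miss [-]
2: W B2 → L0 miss wb→B0 [D]
3: W B2 → L0 hit [D]
4: R B1 → L1 miss [-]
5: W B1 → L1 hit [D]
6: W B2 → L0 hit [D]
7: W B2 → L0 hit [D]
8: W B2 → L0 hit [D]
9: R B0 → L0 miss wb→B2 [-]
10: R B0 → L0 hit [-]

DIRTY = [1]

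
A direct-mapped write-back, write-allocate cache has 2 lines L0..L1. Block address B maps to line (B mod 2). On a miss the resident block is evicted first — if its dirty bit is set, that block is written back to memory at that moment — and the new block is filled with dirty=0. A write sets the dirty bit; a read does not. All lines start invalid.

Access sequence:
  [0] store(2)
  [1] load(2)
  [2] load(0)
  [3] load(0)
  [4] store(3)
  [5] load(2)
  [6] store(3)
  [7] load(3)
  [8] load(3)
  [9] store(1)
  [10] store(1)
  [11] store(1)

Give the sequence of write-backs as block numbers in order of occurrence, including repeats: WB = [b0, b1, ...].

0: W B2 -> L0 miss  d=D]
1: R B2 -> L0 hit  d=D]
2: R B0 -> L0 miss wb->B2  d=-]
3: R B0 -> L0 hit  d=-]
4: W B3 -> L1 miss  d=D]
5: R B2 -> L0 miss  d=-]
6: W B3 -> L1 hit  d=D]
7: R B3 -> L1 hit  d=D]
8: R B3 -> L1 hit  d=D]
9: W B1 -> L1 miss wb->B3  d=D]
10: W B1 -> L1 hit  d=D]
11: W B1 -> L1 hit  d=D]

WB = [2, 3]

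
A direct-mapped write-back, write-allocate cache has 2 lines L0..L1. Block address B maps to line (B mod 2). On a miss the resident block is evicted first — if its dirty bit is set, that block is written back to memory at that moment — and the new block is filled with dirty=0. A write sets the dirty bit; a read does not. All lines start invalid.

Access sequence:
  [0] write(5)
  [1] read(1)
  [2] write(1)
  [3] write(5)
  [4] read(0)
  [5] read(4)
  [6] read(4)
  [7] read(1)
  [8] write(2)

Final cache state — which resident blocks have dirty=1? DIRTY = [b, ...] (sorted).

0: W B5 → L1 miss [D]
1: R B1 → L1 miss wb→B5 [-]
2: W B1 → L1 hit [D]
3: W B5 → L1 miss wb→B1 [D]
4: R B0 → L0 miss [-]
5: R B4 → L0 miss [-]
6: R B4 → L0 hit [-]
7: R B1 → L1 miss wb→B5 [-]
8: W B2 → L0 miss [D]

DIRTY = [2]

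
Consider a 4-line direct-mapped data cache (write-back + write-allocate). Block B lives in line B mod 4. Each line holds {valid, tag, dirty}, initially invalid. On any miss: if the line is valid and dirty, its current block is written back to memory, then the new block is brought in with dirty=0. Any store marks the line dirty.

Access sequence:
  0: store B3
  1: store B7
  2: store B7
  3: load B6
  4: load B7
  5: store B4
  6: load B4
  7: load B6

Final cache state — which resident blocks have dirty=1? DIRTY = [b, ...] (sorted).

0: W B3 -> L3 miss  d=D]
1: W B7 -> L3 miss wb->B3  d=D]
2: W B7 -> L3 hit  d=D]
3: R B6 -> L2 miss  d=-]
4: R B7 -> L3 hit  d=D]
5: W B4 -> L0 miss  d=D]
6: R B4 -> L0 hit  d=D]
7: R B6 -> L2 hit  d=-]

DIRTY = [4, 7]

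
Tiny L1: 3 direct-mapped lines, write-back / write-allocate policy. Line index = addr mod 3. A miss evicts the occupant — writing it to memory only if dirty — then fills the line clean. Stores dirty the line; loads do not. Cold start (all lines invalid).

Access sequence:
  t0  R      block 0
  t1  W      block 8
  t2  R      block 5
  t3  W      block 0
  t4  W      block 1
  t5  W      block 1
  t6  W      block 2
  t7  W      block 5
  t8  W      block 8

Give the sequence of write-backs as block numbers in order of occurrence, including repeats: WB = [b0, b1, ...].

WB = [8, 2, 5]

0: R B0 -> L0 miss  d=-]
1: W B8 -> L2 miss  d=D]
2: R B5 -> L2 miss wb->B8  d=-]
3: W B0 -> L0 hit  d=D]
4: W B1 -> L1 miss  d=D]
5: W B1 -> L1 hit  d=D]
6: W B2 -> L2 miss  d=D]
7: W B5 -> L2 miss wb->B2  d=D]
8: W B8 -> L2 miss wb->B5  d=D]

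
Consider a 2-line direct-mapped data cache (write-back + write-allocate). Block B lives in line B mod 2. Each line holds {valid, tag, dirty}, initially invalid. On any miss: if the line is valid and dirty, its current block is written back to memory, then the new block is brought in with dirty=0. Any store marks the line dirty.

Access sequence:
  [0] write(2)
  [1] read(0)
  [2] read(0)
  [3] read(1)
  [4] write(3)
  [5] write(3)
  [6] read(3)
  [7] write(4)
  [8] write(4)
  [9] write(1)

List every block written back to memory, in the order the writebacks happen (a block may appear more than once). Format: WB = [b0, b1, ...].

0: W B2 → L0 miss [D]
1: R B0 → L0 miss wb→B2 [-]
2: R B0 → L0 hit [-]
3: R B1 → L1 miss [-]
4: W B3 → L1 miss [D]
5: W B3 → L1 hit [D]
6: R B3 → L1 hit [D]
7: W B4 → L0 miss [D]
8: W B4 → L0 hit [D]
9: W B1 → L1 miss wb→B3 [D]

WB = [2, 3]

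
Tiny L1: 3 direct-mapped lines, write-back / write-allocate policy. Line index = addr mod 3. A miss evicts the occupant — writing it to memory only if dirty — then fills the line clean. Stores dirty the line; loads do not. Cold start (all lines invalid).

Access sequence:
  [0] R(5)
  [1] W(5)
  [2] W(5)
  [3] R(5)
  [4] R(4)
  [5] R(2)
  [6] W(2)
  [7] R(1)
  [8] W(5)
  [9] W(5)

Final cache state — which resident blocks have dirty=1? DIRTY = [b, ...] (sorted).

0: R B5 → L2 miss [-]
1: W B5 → L2 hit [D]
2: W B5 → L2 hit [D]
3: R B5 → L2 hit [D]
4: R B4 → L1 miss [-]
5: R B2 → L2 miss wb→B5 [-]
6: W B2 → L2 hit [D]
7: R B1 → L1 miss [-]
8: W B5 → L2 miss wb→B2 [D]
9: W B5 → L2 hit [D]

DIRTY = [5]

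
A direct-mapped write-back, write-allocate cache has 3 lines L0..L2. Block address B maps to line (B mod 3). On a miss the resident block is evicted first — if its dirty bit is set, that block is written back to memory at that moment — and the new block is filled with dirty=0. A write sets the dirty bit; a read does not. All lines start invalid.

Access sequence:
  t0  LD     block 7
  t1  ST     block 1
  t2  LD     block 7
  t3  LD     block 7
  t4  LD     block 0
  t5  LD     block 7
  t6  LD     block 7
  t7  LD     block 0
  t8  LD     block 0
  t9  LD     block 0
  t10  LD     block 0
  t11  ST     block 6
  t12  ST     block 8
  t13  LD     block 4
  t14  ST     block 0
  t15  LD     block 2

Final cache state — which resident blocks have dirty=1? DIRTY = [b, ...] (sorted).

DIRTY = [0]

  0 | R B7 → L1 miss [-]
  1 | W B1 → L1 miss [D]
  2 | R B7 → L1 miss wb→B1 [-]
  3 | R B7 → L1 hit [-]
  4 | R B0 → L0 miss [-]
  5 | R B7 → L1 hit [-]
  6 | R B7 → L1 hit [-]
  7 | R B0 → L0 hit [-]
  8 | R B0 → L0 hit [-]
  9 | R B0 → L0 hit [-]
  10 | R B0 → L0 hit [-]
  11 | W B6 → L0 miss [D]
  12 | W B8 → L2 miss [D]
  13 | R B4 → L1 miss [-]
  14 | W B0 → L0 miss wb→B6 [D]
  15 | R B2 → L2 miss wb→B8 [-]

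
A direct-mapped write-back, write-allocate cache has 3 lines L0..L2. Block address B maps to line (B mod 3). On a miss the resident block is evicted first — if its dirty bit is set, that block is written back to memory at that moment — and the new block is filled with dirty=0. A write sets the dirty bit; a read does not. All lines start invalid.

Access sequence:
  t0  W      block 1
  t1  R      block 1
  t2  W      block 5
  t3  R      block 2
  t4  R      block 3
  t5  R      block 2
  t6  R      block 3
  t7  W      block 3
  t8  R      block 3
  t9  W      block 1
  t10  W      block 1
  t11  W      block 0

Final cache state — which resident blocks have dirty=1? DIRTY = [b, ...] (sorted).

  0 | W B1 → L1 miss [D]
  1 | R B1 → L1 hit [D]
  2 | W B5 → L2 miss [D]
  3 | R B2 → L2 miss wb→B5 [-]
  4 | R B3 → L0 miss [-]
  5 | R B2 → L2 hit [-]
  6 | R B3 → L0 hit [-]
  7 | W B3 → L0 hit [D]
  8 | R B3 → L0 hit [D]
  9 | W B1 → L1 hit [D]
  10 | W B1 → L1 hit [D]
  11 | W B0 → L0 miss wb→B3 [D]

DIRTY = [0, 1]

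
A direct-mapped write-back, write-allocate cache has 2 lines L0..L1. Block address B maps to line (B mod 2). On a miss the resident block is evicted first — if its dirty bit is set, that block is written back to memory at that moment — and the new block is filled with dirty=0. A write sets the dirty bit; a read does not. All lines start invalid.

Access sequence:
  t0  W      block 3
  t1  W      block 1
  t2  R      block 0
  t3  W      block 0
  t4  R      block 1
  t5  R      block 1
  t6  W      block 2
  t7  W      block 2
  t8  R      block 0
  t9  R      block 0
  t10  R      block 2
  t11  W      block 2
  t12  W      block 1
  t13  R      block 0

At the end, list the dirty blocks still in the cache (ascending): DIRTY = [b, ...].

  0 | W B3 → L1 miss [D]
  1 | W B1 → L1 miss wb→B3 [D]
  2 | R B0 → L0 miss [-]
  3 | W B0 → L0 hit [D]
  4 | R B1 → L1 hit [D]
  5 | R B1 → L1 hit [D]
  6 | W B2 → L0 miss wb→B0 [D]
  7 | W B2 → L0 hit [D]
  8 | R B0 → L0 miss wb→B2 [-]
  9 | R B0 → L0 hit [-]
  10 | R B2 → L0 miss [-]
  11 | W B2 → L0 hit [D]
  12 | W B1 → L1 hit [D]
  13 | R B0 → L0 miss wb→B2 [-]

DIRTY = [1]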